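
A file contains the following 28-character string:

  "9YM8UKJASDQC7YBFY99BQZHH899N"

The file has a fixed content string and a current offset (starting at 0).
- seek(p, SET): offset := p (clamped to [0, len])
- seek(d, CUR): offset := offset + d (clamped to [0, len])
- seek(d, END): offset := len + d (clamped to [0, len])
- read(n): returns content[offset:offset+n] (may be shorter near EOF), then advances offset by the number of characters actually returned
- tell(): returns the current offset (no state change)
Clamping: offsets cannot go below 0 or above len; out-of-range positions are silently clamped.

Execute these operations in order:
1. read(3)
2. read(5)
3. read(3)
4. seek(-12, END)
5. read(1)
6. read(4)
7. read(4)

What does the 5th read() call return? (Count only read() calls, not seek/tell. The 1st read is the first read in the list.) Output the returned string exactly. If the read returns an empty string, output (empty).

After 1 (read(3)): returned '9YM', offset=3
After 2 (read(5)): returned '8UKJA', offset=8
After 3 (read(3)): returned 'SDQ', offset=11
After 4 (seek(-12, END)): offset=16
After 5 (read(1)): returned 'Y', offset=17
After 6 (read(4)): returned '99BQ', offset=21
After 7 (read(4)): returned 'ZHH8', offset=25

Answer: 99BQ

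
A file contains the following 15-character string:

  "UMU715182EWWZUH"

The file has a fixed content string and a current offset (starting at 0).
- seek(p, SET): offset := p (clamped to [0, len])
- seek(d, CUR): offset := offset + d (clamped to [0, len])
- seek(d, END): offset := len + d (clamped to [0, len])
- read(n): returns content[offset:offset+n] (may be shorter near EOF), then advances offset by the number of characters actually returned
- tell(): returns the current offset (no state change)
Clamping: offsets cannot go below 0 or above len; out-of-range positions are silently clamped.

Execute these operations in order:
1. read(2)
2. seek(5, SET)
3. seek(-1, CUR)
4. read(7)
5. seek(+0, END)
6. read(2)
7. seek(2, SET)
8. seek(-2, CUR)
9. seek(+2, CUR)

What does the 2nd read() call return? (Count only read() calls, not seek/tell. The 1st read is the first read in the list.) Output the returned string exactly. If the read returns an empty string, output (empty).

After 1 (read(2)): returned 'UM', offset=2
After 2 (seek(5, SET)): offset=5
After 3 (seek(-1, CUR)): offset=4
After 4 (read(7)): returned '15182EW', offset=11
After 5 (seek(+0, END)): offset=15
After 6 (read(2)): returned '', offset=15
After 7 (seek(2, SET)): offset=2
After 8 (seek(-2, CUR)): offset=0
After 9 (seek(+2, CUR)): offset=2

Answer: 15182EW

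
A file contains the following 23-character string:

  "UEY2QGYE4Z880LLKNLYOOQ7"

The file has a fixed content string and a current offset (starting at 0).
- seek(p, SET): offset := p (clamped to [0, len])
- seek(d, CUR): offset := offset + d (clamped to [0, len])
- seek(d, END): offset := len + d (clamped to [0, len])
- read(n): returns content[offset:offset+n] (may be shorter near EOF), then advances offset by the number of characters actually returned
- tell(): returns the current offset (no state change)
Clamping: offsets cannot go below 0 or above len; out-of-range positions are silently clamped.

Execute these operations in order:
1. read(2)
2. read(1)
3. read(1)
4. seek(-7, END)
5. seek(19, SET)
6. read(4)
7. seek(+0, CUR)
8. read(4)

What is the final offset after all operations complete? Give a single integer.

After 1 (read(2)): returned 'UE', offset=2
After 2 (read(1)): returned 'Y', offset=3
After 3 (read(1)): returned '2', offset=4
After 4 (seek(-7, END)): offset=16
After 5 (seek(19, SET)): offset=19
After 6 (read(4)): returned 'OOQ7', offset=23
After 7 (seek(+0, CUR)): offset=23
After 8 (read(4)): returned '', offset=23

Answer: 23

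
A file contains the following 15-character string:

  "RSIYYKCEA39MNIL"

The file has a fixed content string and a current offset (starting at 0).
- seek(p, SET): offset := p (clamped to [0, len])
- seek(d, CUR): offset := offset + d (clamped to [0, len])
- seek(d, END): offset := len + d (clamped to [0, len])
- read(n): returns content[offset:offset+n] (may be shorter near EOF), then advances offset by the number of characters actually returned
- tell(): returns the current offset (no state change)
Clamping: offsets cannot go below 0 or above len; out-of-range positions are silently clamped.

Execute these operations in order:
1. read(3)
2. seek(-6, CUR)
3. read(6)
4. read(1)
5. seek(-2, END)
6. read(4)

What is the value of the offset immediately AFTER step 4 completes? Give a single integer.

Answer: 7

Derivation:
After 1 (read(3)): returned 'RSI', offset=3
After 2 (seek(-6, CUR)): offset=0
After 3 (read(6)): returned 'RSIYYK', offset=6
After 4 (read(1)): returned 'C', offset=7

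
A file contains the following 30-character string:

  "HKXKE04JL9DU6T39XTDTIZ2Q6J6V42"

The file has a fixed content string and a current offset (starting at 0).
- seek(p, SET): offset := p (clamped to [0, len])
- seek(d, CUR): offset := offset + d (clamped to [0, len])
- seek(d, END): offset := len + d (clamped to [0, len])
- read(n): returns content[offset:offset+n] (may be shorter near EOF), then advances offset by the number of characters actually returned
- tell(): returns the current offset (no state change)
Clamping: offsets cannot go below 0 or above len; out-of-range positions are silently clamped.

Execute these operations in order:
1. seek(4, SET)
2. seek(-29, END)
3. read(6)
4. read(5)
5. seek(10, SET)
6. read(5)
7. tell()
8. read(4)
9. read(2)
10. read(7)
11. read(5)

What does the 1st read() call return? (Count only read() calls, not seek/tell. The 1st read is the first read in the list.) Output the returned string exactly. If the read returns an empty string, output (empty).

After 1 (seek(4, SET)): offset=4
After 2 (seek(-29, END)): offset=1
After 3 (read(6)): returned 'KXKE04', offset=7
After 4 (read(5)): returned 'JL9DU', offset=12
After 5 (seek(10, SET)): offset=10
After 6 (read(5)): returned 'DU6T3', offset=15
After 7 (tell()): offset=15
After 8 (read(4)): returned '9XTD', offset=19
After 9 (read(2)): returned 'TI', offset=21
After 10 (read(7)): returned 'Z2Q6J6V', offset=28
After 11 (read(5)): returned '42', offset=30

Answer: KXKE04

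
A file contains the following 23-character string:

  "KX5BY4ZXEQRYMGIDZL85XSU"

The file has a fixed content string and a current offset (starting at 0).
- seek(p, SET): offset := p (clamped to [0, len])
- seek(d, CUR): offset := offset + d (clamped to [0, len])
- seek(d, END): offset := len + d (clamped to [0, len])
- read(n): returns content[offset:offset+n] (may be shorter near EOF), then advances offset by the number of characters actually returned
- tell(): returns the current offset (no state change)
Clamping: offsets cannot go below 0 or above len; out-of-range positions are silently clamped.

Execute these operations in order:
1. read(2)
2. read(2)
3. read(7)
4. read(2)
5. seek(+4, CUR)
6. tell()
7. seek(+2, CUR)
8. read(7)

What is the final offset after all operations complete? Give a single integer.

After 1 (read(2)): returned 'KX', offset=2
After 2 (read(2)): returned '5B', offset=4
After 3 (read(7)): returned 'Y4ZXEQR', offset=11
After 4 (read(2)): returned 'YM', offset=13
After 5 (seek(+4, CUR)): offset=17
After 6 (tell()): offset=17
After 7 (seek(+2, CUR)): offset=19
After 8 (read(7)): returned '5XSU', offset=23

Answer: 23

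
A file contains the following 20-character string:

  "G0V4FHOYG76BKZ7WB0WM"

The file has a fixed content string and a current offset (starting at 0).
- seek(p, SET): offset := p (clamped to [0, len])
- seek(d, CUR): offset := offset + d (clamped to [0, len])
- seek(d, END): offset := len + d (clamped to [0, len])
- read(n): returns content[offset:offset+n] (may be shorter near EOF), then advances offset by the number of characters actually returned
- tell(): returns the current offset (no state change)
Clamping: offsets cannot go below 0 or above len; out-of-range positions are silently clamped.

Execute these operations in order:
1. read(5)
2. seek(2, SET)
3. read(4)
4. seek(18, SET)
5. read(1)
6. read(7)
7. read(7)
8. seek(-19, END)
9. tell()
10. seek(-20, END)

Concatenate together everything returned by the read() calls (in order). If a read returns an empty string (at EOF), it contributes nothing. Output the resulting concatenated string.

Answer: G0V4FV4FHWM

Derivation:
After 1 (read(5)): returned 'G0V4F', offset=5
After 2 (seek(2, SET)): offset=2
After 3 (read(4)): returned 'V4FH', offset=6
After 4 (seek(18, SET)): offset=18
After 5 (read(1)): returned 'W', offset=19
After 6 (read(7)): returned 'M', offset=20
After 7 (read(7)): returned '', offset=20
After 8 (seek(-19, END)): offset=1
After 9 (tell()): offset=1
After 10 (seek(-20, END)): offset=0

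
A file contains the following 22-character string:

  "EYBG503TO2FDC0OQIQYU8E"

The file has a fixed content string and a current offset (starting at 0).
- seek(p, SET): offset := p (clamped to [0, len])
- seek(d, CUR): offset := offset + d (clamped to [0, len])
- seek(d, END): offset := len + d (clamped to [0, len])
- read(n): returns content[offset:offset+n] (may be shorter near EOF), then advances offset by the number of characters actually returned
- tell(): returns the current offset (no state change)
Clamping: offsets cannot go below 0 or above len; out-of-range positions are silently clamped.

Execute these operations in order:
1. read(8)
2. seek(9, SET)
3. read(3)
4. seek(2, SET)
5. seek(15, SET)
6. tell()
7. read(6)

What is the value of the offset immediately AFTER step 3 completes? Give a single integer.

After 1 (read(8)): returned 'EYBG503T', offset=8
After 2 (seek(9, SET)): offset=9
After 3 (read(3)): returned '2FD', offset=12

Answer: 12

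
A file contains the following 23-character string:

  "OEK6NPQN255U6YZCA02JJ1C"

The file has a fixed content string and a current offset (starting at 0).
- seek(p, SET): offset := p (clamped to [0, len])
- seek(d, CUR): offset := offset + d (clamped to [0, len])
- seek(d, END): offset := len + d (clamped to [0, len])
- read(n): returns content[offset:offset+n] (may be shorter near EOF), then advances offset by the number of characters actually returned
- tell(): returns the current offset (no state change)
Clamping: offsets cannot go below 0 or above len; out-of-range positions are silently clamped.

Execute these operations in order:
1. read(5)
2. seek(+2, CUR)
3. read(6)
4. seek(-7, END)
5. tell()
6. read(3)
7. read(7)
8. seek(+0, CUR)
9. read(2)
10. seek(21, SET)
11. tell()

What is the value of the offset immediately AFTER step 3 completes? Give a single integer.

Answer: 13

Derivation:
After 1 (read(5)): returned 'OEK6N', offset=5
After 2 (seek(+2, CUR)): offset=7
After 3 (read(6)): returned 'N255U6', offset=13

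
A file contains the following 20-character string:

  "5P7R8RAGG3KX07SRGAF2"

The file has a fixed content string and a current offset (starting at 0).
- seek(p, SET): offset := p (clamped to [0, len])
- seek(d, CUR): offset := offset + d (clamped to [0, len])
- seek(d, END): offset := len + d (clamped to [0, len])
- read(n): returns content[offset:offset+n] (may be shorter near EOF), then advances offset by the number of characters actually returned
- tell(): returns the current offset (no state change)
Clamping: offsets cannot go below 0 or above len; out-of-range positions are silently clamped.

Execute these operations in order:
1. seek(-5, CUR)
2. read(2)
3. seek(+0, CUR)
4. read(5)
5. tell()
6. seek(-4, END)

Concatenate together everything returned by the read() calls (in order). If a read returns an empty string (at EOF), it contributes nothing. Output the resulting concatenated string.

Answer: 5P7R8RA

Derivation:
After 1 (seek(-5, CUR)): offset=0
After 2 (read(2)): returned '5P', offset=2
After 3 (seek(+0, CUR)): offset=2
After 4 (read(5)): returned '7R8RA', offset=7
After 5 (tell()): offset=7
After 6 (seek(-4, END)): offset=16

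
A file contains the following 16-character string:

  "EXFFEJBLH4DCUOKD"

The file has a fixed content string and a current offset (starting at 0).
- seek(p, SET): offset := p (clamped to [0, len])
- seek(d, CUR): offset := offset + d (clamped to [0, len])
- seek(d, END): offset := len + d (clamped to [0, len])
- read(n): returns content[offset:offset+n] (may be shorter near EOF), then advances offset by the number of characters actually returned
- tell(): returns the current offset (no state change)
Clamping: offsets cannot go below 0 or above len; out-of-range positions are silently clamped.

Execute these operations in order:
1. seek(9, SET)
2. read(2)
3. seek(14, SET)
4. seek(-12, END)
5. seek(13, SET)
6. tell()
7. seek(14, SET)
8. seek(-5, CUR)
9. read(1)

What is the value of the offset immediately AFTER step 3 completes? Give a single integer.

After 1 (seek(9, SET)): offset=9
After 2 (read(2)): returned '4D', offset=11
After 3 (seek(14, SET)): offset=14

Answer: 14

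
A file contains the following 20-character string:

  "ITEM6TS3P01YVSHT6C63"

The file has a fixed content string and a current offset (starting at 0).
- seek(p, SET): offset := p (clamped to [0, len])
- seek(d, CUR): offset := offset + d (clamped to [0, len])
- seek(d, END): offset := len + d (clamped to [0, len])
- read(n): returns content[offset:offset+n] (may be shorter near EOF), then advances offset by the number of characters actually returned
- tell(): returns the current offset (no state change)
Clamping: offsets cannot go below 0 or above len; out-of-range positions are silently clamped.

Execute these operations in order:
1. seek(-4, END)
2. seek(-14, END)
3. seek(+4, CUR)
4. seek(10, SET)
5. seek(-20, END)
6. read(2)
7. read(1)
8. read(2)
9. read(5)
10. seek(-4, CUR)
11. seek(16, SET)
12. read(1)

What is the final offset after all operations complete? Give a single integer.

After 1 (seek(-4, END)): offset=16
After 2 (seek(-14, END)): offset=6
After 3 (seek(+4, CUR)): offset=10
After 4 (seek(10, SET)): offset=10
After 5 (seek(-20, END)): offset=0
After 6 (read(2)): returned 'IT', offset=2
After 7 (read(1)): returned 'E', offset=3
After 8 (read(2)): returned 'M6', offset=5
After 9 (read(5)): returned 'TS3P0', offset=10
After 10 (seek(-4, CUR)): offset=6
After 11 (seek(16, SET)): offset=16
After 12 (read(1)): returned '6', offset=17

Answer: 17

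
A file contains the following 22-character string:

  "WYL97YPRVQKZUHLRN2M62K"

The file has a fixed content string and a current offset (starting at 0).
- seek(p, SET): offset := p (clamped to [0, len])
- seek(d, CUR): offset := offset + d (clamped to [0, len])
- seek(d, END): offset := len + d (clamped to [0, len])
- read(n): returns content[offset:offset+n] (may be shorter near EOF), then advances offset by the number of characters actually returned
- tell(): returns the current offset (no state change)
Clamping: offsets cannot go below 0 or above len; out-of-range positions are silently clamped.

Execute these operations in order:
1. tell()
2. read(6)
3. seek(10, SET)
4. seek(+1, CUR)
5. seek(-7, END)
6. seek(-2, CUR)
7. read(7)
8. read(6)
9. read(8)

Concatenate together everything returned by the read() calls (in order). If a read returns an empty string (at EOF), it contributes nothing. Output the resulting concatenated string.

Answer: WYL97YHLRN2M62K

Derivation:
After 1 (tell()): offset=0
After 2 (read(6)): returned 'WYL97Y', offset=6
After 3 (seek(10, SET)): offset=10
After 4 (seek(+1, CUR)): offset=11
After 5 (seek(-7, END)): offset=15
After 6 (seek(-2, CUR)): offset=13
After 7 (read(7)): returned 'HLRN2M6', offset=20
After 8 (read(6)): returned '2K', offset=22
After 9 (read(8)): returned '', offset=22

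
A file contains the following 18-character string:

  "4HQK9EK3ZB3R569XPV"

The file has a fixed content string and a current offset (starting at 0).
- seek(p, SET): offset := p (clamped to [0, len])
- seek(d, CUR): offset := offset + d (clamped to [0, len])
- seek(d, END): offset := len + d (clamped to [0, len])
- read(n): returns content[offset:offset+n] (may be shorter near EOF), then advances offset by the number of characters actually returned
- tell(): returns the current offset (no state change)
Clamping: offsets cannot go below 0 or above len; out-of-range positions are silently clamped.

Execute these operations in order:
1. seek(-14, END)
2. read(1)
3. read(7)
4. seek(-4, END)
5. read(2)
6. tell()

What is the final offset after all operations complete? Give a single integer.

Answer: 16

Derivation:
After 1 (seek(-14, END)): offset=4
After 2 (read(1)): returned '9', offset=5
After 3 (read(7)): returned 'EK3ZB3R', offset=12
After 4 (seek(-4, END)): offset=14
After 5 (read(2)): returned '9X', offset=16
After 6 (tell()): offset=16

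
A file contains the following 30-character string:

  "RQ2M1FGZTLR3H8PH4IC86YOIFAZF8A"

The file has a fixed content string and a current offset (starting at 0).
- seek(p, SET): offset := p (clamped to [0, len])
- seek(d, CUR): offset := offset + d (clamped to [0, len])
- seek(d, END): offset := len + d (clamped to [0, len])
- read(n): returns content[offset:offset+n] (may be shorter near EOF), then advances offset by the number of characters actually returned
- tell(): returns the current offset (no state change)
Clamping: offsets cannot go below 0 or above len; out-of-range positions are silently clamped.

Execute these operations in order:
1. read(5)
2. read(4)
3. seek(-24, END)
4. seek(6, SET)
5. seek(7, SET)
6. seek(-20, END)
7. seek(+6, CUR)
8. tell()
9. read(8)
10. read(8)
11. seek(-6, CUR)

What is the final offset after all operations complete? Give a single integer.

Answer: 24

Derivation:
After 1 (read(5)): returned 'RQ2M1', offset=5
After 2 (read(4)): returned 'FGZT', offset=9
After 3 (seek(-24, END)): offset=6
After 4 (seek(6, SET)): offset=6
After 5 (seek(7, SET)): offset=7
After 6 (seek(-20, END)): offset=10
After 7 (seek(+6, CUR)): offset=16
After 8 (tell()): offset=16
After 9 (read(8)): returned '4IC86YOI', offset=24
After 10 (read(8)): returned 'FAZF8A', offset=30
After 11 (seek(-6, CUR)): offset=24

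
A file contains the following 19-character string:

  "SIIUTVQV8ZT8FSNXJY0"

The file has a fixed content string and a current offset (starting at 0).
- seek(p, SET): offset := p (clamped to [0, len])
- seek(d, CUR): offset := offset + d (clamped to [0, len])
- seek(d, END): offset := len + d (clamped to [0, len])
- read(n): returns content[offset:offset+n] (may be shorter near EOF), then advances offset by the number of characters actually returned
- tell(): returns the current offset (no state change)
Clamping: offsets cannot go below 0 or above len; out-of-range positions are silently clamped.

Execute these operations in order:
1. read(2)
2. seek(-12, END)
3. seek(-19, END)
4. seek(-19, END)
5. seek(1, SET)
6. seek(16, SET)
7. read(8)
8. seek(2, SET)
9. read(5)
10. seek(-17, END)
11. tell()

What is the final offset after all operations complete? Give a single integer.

After 1 (read(2)): returned 'SI', offset=2
After 2 (seek(-12, END)): offset=7
After 3 (seek(-19, END)): offset=0
After 4 (seek(-19, END)): offset=0
After 5 (seek(1, SET)): offset=1
After 6 (seek(16, SET)): offset=16
After 7 (read(8)): returned 'JY0', offset=19
After 8 (seek(2, SET)): offset=2
After 9 (read(5)): returned 'IUTVQ', offset=7
After 10 (seek(-17, END)): offset=2
After 11 (tell()): offset=2

Answer: 2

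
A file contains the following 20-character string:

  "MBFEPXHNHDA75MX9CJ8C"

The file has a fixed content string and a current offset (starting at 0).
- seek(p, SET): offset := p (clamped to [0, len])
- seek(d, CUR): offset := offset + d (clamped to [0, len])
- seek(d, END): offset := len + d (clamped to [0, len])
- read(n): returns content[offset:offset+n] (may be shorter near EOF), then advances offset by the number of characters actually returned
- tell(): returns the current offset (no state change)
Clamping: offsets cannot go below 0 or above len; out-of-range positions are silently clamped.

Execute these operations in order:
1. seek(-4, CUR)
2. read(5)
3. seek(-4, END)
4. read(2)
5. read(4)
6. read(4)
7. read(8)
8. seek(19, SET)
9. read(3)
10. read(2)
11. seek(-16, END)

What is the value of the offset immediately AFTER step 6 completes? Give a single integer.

Answer: 20

Derivation:
After 1 (seek(-4, CUR)): offset=0
After 2 (read(5)): returned 'MBFEP', offset=5
After 3 (seek(-4, END)): offset=16
After 4 (read(2)): returned 'CJ', offset=18
After 5 (read(4)): returned '8C', offset=20
After 6 (read(4)): returned '', offset=20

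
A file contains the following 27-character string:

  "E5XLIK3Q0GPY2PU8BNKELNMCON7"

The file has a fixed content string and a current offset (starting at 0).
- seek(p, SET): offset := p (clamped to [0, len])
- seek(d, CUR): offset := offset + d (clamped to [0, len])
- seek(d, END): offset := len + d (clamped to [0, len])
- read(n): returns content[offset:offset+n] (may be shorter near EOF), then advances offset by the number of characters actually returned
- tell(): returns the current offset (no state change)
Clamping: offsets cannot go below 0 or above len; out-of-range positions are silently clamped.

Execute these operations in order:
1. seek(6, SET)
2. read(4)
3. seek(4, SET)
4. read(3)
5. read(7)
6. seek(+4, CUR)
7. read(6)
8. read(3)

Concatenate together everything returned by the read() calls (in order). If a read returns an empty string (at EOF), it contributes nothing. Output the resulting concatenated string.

After 1 (seek(6, SET)): offset=6
After 2 (read(4)): returned '3Q0G', offset=10
After 3 (seek(4, SET)): offset=4
After 4 (read(3)): returned 'IK3', offset=7
After 5 (read(7)): returned 'Q0GPY2P', offset=14
After 6 (seek(+4, CUR)): offset=18
After 7 (read(6)): returned 'KELNMC', offset=24
After 8 (read(3)): returned 'ON7', offset=27

Answer: 3Q0GIK3Q0GPY2PKELNMCON7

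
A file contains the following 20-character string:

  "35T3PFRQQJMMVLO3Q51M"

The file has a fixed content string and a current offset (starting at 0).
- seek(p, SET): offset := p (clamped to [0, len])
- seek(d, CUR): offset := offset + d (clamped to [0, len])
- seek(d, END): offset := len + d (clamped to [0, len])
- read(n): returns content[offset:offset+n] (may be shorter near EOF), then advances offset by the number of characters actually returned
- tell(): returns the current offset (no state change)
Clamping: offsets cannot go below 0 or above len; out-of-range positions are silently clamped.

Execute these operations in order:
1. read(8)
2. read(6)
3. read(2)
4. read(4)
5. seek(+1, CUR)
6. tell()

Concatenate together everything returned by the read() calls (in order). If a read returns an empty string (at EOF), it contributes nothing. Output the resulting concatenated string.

Answer: 35T3PFRQQJMMVLO3Q51M

Derivation:
After 1 (read(8)): returned '35T3PFRQ', offset=8
After 2 (read(6)): returned 'QJMMVL', offset=14
After 3 (read(2)): returned 'O3', offset=16
After 4 (read(4)): returned 'Q51M', offset=20
After 5 (seek(+1, CUR)): offset=20
After 6 (tell()): offset=20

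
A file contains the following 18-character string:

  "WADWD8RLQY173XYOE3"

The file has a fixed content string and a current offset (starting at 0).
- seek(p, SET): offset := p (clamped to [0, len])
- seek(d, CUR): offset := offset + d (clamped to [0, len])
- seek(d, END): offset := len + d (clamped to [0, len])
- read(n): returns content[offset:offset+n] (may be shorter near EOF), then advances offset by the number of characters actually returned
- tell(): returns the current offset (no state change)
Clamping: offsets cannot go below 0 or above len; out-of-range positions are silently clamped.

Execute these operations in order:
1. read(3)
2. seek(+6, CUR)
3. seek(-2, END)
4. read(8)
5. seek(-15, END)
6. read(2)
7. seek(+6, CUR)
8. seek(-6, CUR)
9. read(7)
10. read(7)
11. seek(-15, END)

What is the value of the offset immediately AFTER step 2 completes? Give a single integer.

After 1 (read(3)): returned 'WAD', offset=3
After 2 (seek(+6, CUR)): offset=9

Answer: 9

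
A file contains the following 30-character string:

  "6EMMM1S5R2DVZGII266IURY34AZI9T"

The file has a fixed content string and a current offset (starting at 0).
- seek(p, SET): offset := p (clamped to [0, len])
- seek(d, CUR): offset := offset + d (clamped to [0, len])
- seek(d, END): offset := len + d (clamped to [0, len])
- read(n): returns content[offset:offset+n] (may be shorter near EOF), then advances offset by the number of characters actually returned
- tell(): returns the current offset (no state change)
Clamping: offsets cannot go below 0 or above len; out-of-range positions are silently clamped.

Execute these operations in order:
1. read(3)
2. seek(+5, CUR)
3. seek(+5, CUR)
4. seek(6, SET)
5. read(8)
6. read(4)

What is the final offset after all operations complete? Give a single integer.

Answer: 18

Derivation:
After 1 (read(3)): returned '6EM', offset=3
After 2 (seek(+5, CUR)): offset=8
After 3 (seek(+5, CUR)): offset=13
After 4 (seek(6, SET)): offset=6
After 5 (read(8)): returned 'S5R2DVZG', offset=14
After 6 (read(4)): returned 'II26', offset=18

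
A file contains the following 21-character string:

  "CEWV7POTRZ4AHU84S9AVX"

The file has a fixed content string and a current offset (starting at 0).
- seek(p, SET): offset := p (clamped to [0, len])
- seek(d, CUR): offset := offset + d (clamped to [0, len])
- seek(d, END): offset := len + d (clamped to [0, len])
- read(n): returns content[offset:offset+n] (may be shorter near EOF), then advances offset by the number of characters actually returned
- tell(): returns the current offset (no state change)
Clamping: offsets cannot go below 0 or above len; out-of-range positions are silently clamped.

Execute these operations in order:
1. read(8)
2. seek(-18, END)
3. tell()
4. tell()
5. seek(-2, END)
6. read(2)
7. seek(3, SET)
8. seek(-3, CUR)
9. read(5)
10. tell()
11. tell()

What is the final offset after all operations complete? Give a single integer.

After 1 (read(8)): returned 'CEWV7POT', offset=8
After 2 (seek(-18, END)): offset=3
After 3 (tell()): offset=3
After 4 (tell()): offset=3
After 5 (seek(-2, END)): offset=19
After 6 (read(2)): returned 'VX', offset=21
After 7 (seek(3, SET)): offset=3
After 8 (seek(-3, CUR)): offset=0
After 9 (read(5)): returned 'CEWV7', offset=5
After 10 (tell()): offset=5
After 11 (tell()): offset=5

Answer: 5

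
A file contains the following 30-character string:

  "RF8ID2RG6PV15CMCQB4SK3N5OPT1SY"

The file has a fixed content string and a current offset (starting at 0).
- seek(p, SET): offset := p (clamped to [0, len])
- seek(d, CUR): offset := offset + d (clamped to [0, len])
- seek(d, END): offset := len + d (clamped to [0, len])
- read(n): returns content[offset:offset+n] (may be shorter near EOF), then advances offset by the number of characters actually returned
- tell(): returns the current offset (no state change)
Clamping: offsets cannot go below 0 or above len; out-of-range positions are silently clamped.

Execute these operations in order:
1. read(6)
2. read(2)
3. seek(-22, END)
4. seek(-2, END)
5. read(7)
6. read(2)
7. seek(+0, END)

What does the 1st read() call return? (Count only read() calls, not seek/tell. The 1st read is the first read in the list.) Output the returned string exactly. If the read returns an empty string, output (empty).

After 1 (read(6)): returned 'RF8ID2', offset=6
After 2 (read(2)): returned 'RG', offset=8
After 3 (seek(-22, END)): offset=8
After 4 (seek(-2, END)): offset=28
After 5 (read(7)): returned 'SY', offset=30
After 6 (read(2)): returned '', offset=30
After 7 (seek(+0, END)): offset=30

Answer: RF8ID2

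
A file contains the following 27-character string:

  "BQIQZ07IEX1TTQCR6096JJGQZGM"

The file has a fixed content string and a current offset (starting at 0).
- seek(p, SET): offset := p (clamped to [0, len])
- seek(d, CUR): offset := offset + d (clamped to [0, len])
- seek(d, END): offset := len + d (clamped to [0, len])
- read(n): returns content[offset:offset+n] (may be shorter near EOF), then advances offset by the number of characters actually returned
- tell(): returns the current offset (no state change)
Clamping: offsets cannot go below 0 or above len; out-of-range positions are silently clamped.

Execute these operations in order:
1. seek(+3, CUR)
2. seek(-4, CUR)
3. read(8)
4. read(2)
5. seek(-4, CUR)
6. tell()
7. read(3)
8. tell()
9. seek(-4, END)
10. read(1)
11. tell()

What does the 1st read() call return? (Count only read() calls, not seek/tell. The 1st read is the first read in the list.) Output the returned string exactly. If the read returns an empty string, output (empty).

After 1 (seek(+3, CUR)): offset=3
After 2 (seek(-4, CUR)): offset=0
After 3 (read(8)): returned 'BQIQZ07I', offset=8
After 4 (read(2)): returned 'EX', offset=10
After 5 (seek(-4, CUR)): offset=6
After 6 (tell()): offset=6
After 7 (read(3)): returned '7IE', offset=9
After 8 (tell()): offset=9
After 9 (seek(-4, END)): offset=23
After 10 (read(1)): returned 'Q', offset=24
After 11 (tell()): offset=24

Answer: BQIQZ07I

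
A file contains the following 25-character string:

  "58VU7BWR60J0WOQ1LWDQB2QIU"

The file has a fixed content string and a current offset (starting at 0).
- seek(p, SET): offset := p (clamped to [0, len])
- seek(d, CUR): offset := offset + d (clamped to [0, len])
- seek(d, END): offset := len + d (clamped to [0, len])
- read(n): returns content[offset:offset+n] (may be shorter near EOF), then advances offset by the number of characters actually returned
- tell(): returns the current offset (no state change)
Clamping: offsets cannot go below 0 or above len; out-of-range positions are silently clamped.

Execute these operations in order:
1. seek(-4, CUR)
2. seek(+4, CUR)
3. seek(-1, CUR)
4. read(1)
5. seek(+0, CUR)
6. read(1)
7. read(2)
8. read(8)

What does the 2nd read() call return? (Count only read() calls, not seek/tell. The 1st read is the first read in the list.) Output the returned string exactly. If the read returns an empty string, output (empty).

Answer: 7

Derivation:
After 1 (seek(-4, CUR)): offset=0
After 2 (seek(+4, CUR)): offset=4
After 3 (seek(-1, CUR)): offset=3
After 4 (read(1)): returned 'U', offset=4
After 5 (seek(+0, CUR)): offset=4
After 6 (read(1)): returned '7', offset=5
After 7 (read(2)): returned 'BW', offset=7
After 8 (read(8)): returned 'R60J0WOQ', offset=15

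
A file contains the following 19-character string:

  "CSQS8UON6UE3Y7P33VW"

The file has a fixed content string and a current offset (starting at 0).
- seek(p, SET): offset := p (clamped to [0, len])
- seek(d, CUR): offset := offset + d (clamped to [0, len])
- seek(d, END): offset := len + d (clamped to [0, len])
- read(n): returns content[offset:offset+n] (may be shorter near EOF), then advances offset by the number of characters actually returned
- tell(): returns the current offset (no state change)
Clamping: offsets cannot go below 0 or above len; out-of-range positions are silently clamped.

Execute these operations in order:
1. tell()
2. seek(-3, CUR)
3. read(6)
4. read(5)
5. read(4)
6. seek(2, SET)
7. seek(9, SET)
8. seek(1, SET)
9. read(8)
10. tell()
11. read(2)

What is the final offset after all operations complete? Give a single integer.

After 1 (tell()): offset=0
After 2 (seek(-3, CUR)): offset=0
After 3 (read(6)): returned 'CSQS8U', offset=6
After 4 (read(5)): returned 'ON6UE', offset=11
After 5 (read(4)): returned '3Y7P', offset=15
After 6 (seek(2, SET)): offset=2
After 7 (seek(9, SET)): offset=9
After 8 (seek(1, SET)): offset=1
After 9 (read(8)): returned 'SQS8UON6', offset=9
After 10 (tell()): offset=9
After 11 (read(2)): returned 'UE', offset=11

Answer: 11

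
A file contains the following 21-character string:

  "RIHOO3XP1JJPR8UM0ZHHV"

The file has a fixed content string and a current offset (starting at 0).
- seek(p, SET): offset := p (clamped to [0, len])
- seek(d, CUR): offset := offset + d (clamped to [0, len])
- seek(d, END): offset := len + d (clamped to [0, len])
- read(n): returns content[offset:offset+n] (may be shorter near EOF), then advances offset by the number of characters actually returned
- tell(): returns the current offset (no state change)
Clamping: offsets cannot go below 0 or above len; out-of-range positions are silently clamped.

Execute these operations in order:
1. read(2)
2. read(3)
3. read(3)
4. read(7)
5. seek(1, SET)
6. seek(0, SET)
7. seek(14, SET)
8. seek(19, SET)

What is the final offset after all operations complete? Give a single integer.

After 1 (read(2)): returned 'RI', offset=2
After 2 (read(3)): returned 'HOO', offset=5
After 3 (read(3)): returned '3XP', offset=8
After 4 (read(7)): returned '1JJPR8U', offset=15
After 5 (seek(1, SET)): offset=1
After 6 (seek(0, SET)): offset=0
After 7 (seek(14, SET)): offset=14
After 8 (seek(19, SET)): offset=19

Answer: 19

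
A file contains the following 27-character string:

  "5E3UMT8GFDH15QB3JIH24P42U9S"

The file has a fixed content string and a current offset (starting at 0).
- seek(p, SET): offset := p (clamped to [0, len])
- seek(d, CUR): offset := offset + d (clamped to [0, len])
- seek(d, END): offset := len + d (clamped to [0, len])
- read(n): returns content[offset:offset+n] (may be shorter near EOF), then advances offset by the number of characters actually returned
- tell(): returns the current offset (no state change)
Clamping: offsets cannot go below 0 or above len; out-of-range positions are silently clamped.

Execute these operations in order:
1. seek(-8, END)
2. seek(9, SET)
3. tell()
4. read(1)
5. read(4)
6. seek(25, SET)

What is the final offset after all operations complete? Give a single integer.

Answer: 25

Derivation:
After 1 (seek(-8, END)): offset=19
After 2 (seek(9, SET)): offset=9
After 3 (tell()): offset=9
After 4 (read(1)): returned 'D', offset=10
After 5 (read(4)): returned 'H15Q', offset=14
After 6 (seek(25, SET)): offset=25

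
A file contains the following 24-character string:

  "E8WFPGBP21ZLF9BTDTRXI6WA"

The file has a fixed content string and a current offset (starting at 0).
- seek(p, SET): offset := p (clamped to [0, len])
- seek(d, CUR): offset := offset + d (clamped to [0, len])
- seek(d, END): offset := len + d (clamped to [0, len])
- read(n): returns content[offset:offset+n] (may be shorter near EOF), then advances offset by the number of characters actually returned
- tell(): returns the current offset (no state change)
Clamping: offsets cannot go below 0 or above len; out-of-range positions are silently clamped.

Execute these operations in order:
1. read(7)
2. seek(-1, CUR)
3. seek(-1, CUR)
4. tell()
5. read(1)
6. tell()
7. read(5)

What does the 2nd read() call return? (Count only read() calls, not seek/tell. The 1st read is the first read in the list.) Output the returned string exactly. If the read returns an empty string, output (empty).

Answer: G

Derivation:
After 1 (read(7)): returned 'E8WFPGB', offset=7
After 2 (seek(-1, CUR)): offset=6
After 3 (seek(-1, CUR)): offset=5
After 4 (tell()): offset=5
After 5 (read(1)): returned 'G', offset=6
After 6 (tell()): offset=6
After 7 (read(5)): returned 'BP21Z', offset=11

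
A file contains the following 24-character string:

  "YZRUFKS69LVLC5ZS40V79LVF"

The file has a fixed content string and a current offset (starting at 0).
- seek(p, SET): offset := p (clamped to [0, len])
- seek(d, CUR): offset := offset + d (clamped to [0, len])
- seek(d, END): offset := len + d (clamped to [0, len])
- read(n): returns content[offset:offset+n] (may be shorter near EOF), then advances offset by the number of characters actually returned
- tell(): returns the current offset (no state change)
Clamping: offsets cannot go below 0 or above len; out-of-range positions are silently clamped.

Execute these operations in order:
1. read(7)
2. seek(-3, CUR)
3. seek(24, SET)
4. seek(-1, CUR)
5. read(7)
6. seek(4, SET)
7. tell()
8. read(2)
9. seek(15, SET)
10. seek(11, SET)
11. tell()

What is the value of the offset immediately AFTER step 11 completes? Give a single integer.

Answer: 11

Derivation:
After 1 (read(7)): returned 'YZRUFKS', offset=7
After 2 (seek(-3, CUR)): offset=4
After 3 (seek(24, SET)): offset=24
After 4 (seek(-1, CUR)): offset=23
After 5 (read(7)): returned 'F', offset=24
After 6 (seek(4, SET)): offset=4
After 7 (tell()): offset=4
After 8 (read(2)): returned 'FK', offset=6
After 9 (seek(15, SET)): offset=15
After 10 (seek(11, SET)): offset=11
After 11 (tell()): offset=11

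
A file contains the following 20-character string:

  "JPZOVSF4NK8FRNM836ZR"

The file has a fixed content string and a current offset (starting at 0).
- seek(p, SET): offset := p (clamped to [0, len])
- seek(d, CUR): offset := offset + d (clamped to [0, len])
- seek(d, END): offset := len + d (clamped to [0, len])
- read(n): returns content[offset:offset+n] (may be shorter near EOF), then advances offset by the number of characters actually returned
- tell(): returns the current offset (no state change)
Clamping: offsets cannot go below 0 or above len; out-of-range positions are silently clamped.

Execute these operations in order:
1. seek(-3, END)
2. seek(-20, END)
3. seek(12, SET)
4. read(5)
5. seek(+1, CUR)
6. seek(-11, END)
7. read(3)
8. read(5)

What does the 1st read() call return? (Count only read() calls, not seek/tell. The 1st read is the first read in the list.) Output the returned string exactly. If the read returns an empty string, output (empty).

Answer: RNM83

Derivation:
After 1 (seek(-3, END)): offset=17
After 2 (seek(-20, END)): offset=0
After 3 (seek(12, SET)): offset=12
After 4 (read(5)): returned 'RNM83', offset=17
After 5 (seek(+1, CUR)): offset=18
After 6 (seek(-11, END)): offset=9
After 7 (read(3)): returned 'K8F', offset=12
After 8 (read(5)): returned 'RNM83', offset=17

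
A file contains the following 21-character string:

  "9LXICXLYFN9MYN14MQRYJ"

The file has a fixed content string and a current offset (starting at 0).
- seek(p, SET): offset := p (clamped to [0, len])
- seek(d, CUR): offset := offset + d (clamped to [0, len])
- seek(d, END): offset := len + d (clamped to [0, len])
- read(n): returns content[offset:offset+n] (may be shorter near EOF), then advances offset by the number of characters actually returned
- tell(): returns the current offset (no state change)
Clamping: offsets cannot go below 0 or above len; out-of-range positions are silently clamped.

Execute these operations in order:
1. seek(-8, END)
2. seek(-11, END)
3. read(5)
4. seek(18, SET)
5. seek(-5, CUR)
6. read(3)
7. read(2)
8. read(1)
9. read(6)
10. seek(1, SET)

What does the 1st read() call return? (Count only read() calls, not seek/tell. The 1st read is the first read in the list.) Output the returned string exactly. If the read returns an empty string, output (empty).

After 1 (seek(-8, END)): offset=13
After 2 (seek(-11, END)): offset=10
After 3 (read(5)): returned '9MYN1', offset=15
After 4 (seek(18, SET)): offset=18
After 5 (seek(-5, CUR)): offset=13
After 6 (read(3)): returned 'N14', offset=16
After 7 (read(2)): returned 'MQ', offset=18
After 8 (read(1)): returned 'R', offset=19
After 9 (read(6)): returned 'YJ', offset=21
After 10 (seek(1, SET)): offset=1

Answer: 9MYN1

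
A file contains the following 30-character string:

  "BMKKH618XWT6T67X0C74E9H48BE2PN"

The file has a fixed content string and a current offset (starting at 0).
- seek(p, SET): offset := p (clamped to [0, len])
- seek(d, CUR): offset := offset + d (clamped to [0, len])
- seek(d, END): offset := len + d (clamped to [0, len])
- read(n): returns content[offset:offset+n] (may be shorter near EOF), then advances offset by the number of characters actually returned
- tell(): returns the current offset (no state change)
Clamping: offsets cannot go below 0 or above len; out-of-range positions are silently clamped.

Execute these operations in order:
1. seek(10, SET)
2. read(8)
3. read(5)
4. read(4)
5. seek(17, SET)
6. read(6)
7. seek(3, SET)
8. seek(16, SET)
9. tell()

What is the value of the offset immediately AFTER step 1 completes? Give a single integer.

After 1 (seek(10, SET)): offset=10

Answer: 10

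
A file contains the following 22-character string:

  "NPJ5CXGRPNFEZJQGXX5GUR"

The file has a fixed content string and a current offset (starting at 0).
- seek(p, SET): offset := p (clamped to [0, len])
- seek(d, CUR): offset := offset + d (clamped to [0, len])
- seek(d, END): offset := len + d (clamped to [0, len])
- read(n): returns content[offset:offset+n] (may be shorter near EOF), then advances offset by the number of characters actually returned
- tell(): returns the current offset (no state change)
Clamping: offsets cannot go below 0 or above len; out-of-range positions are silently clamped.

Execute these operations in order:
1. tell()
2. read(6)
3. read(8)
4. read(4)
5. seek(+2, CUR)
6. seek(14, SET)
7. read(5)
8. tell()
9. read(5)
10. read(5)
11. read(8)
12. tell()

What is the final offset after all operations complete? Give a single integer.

After 1 (tell()): offset=0
After 2 (read(6)): returned 'NPJ5CX', offset=6
After 3 (read(8)): returned 'GRPNFEZJ', offset=14
After 4 (read(4)): returned 'QGXX', offset=18
After 5 (seek(+2, CUR)): offset=20
After 6 (seek(14, SET)): offset=14
After 7 (read(5)): returned 'QGXX5', offset=19
After 8 (tell()): offset=19
After 9 (read(5)): returned 'GUR', offset=22
After 10 (read(5)): returned '', offset=22
After 11 (read(8)): returned '', offset=22
After 12 (tell()): offset=22

Answer: 22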